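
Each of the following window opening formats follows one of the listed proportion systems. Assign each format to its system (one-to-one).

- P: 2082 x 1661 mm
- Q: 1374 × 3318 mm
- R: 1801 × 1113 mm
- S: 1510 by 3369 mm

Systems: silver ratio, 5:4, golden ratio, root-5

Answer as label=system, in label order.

P=5:4, Q=silver ratio, R=golden ratio, S=root-5

Ratios: P ≈ 1.253; Q ≈ 2.415; R ≈ 1.618; S ≈ 2.231.
Targets: silver ratio ≈ 2.414; 5:4 ≈ 1.250; golden ratio ≈ 1.618; root-5 ≈ 2.236.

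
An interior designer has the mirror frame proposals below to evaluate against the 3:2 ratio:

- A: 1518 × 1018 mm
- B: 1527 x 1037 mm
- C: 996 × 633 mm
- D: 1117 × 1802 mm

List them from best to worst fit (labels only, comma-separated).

A, B, C, D

Ratios: A = 1518 / 1018 ≈ 1.491; B = 1527 / 1037 ≈ 1.473; C = 996 / 633 ≈ 1.573; D = 1802 / 1117 ≈ 1.613.
|Δ from 1.500|: A 0.009; B 0.027; C 0.073; D 0.113.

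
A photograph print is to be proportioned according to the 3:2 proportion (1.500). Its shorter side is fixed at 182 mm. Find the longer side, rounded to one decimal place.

273.0 mm

3:2 = 1.50000.
Longer side = 182 × 1.50000 ≈ 273.000 → 273.0 mm.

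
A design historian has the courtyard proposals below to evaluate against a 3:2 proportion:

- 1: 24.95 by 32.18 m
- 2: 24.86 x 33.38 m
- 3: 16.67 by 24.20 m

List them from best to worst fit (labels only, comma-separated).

1: 32.18/24.95 ≈ 1.290 → |1.290 − 1.500| = 0.210
2: 33.38/24.86 ≈ 1.343 → |1.343 − 1.500| = 0.157
3: 24.20/16.67 ≈ 1.452 → |1.452 − 1.500| = 0.048

3, 2, 1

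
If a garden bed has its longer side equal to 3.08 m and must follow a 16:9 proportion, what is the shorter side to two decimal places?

16:9 ≈ 1.77778.
Shorter side = 3.08 ÷ 1.77778 ≈ 1.7325 → 1.73 m.

1.73 m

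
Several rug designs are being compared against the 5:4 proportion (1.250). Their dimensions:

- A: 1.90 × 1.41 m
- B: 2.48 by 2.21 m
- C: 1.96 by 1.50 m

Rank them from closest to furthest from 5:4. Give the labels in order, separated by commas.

Ratios: A = 1.90 / 1.41 ≈ 1.348; B = 2.48 / 2.21 ≈ 1.122; C = 1.96 / 1.50 ≈ 1.307.
|Δ from 1.250|: A 0.098; B 0.128; C 0.057.

C, A, B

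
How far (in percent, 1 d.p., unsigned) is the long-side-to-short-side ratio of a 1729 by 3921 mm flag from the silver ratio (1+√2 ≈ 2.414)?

Ratio = 3921 / 1729 ≈ 2.2678.
Ideal silver ratio ≈ 2.4142. |2.2678 − 2.4142| / 2.4142 ≈ 6.06% → 6.1%.

6.1%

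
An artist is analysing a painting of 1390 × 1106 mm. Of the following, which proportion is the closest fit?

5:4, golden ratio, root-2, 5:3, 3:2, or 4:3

1390/1106 ≈ 1.257. Nearest candidates are 5:4 (1.250, off by 0.007) and 4:3 (1.333, off by 0.076).

5:4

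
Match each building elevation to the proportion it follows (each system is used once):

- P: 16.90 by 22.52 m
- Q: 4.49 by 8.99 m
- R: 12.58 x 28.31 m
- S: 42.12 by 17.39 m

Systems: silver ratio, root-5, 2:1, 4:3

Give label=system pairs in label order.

P=4:3, Q=2:1, R=root-5, S=silver ratio

Ratios: P ≈ 1.333; Q ≈ 2.002; R ≈ 2.250; S ≈ 2.422.
Targets: silver ratio ≈ 2.414; root-5 ≈ 2.236; 2:1 ≈ 2.000; 4:3 ≈ 1.333.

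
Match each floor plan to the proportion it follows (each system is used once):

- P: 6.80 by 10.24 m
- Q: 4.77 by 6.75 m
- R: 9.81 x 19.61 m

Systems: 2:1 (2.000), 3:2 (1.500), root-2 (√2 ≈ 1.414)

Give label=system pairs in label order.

P=3:2, Q=root-2, R=2:1

Ratios: P ≈ 1.506; Q ≈ 1.415; R ≈ 1.999.
Targets: 2:1 ≈ 2.000; 3:2 ≈ 1.500; root-2 ≈ 1.414.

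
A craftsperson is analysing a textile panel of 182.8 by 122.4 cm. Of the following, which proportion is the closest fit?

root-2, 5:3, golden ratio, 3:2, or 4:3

3:2

Ratio = 182.8 / 122.4 ≈ 1.493.
Distances: root-2 1.414 (Δ 0.079); 5:3 1.667 (Δ 0.174); golden ratio 1.618 (Δ 0.125); 3:2 1.500 (Δ 0.007); 4:3 1.333 (Δ 0.160).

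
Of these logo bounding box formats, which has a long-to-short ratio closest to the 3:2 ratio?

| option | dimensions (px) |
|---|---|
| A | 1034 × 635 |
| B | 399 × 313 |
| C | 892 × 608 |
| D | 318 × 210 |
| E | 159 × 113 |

Target 3:2 ≈ 1.500.
A: 1.628 (Δ0.128)  B: 1.275 (Δ0.225)  C: 1.467 (Δ0.033)  D: 1.514 (Δ0.014)  E: 1.407 (Δ0.093)

D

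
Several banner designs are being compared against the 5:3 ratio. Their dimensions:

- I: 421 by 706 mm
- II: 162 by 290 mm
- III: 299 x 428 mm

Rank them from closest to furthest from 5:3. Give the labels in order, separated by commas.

I, II, III

Ratios: I = 706 / 421 ≈ 1.677; II = 290 / 162 ≈ 1.790; III = 428 / 299 ≈ 1.431.
|Δ from 1.667|: I 0.010; II 0.123; III 0.236.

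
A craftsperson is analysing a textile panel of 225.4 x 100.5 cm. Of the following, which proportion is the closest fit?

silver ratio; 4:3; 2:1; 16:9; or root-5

Ratio = 225.4 / 100.5 ≈ 2.243.
Distances: silver ratio 2.414 (Δ 0.171); 4:3 1.333 (Δ 0.910); 2:1 2.000 (Δ 0.243); 16:9 1.778 (Δ 0.465); root-5 2.236 (Δ 0.007).

root-5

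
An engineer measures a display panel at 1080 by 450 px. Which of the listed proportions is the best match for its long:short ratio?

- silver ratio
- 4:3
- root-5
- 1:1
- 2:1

silver ratio

1080/450 ≈ 2.400. Nearest candidates are silver ratio (2.414, off by 0.014) and root-5 (2.236, off by 0.164).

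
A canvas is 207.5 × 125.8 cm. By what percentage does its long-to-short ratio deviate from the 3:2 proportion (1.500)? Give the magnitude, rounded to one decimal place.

Ratio = 207.5 / 125.8 ≈ 1.6494.
Ideal 3:2 = 1.5000. |1.6494 − 1.5000| / 1.5000 ≈ 9.96% → 10.0%.

10.0%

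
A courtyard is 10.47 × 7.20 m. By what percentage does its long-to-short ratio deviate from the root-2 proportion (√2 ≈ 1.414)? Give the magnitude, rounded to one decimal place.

Ratio = 10.47 / 7.20 ≈ 1.4542.
Ideal root-2 ≈ 1.4142. |1.4542 − 1.4142| / 1.4142 ≈ 2.83% → 2.8%.

2.8%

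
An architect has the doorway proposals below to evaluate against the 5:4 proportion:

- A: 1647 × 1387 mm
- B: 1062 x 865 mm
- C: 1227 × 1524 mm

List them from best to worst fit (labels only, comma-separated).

A: 1647/1387 ≈ 1.187 → |1.187 − 1.250| = 0.063
B: 1062/865 ≈ 1.228 → |1.228 − 1.250| = 0.022
C: 1524/1227 ≈ 1.242 → |1.242 − 1.250| = 0.008

C, B, A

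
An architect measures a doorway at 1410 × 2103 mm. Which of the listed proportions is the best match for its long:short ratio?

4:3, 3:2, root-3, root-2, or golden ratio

3:2

Ratio = 2103 / 1410 ≈ 1.491.
Distances: 4:3 1.333 (Δ 0.158); 3:2 1.500 (Δ 0.009); root-3 1.732 (Δ 0.241); root-2 1.414 (Δ 0.077); golden ratio 1.618 (Δ 0.127).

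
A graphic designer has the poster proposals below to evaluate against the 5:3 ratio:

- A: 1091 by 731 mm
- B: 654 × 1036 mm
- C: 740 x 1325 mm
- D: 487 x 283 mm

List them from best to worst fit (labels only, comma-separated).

D, B, C, A

A: 1091/731 ≈ 1.492 → |1.492 − 1.667| = 0.175
B: 1036/654 ≈ 1.584 → |1.584 − 1.667| = 0.083
C: 1325/740 ≈ 1.791 → |1.791 − 1.667| = 0.124
D: 487/283 ≈ 1.721 → |1.721 − 1.667| = 0.054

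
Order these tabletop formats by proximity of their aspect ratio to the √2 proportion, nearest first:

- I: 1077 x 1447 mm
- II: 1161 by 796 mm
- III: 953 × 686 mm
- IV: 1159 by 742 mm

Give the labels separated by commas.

III, II, I, IV

Ratios: I = 1447 / 1077 ≈ 1.344; II = 1161 / 796 ≈ 1.459; III = 953 / 686 ≈ 1.389; IV = 1159 / 742 ≈ 1.562.
|Δ from 1.414|: I 0.070; II 0.045; III 0.025; IV 0.148.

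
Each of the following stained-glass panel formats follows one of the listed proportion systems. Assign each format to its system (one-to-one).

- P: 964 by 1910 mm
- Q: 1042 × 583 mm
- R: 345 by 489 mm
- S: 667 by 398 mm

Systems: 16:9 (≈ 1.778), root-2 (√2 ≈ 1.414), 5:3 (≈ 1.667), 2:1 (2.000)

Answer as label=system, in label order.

P=2:1, Q=16:9, R=root-2, S=5:3

P = 1910/964 ≈ 1.981 → 2:1 (2.000)
Q = 1042/583 ≈ 1.787 → 16:9 (1.778)
R = 489/345 ≈ 1.417 → root-2 (1.414)
S = 667/398 ≈ 1.676 → 5:3 (1.667)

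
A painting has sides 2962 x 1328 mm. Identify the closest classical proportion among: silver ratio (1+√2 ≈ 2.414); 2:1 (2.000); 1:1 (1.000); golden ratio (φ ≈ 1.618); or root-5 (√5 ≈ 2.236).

2962/1328 ≈ 2.230. Nearest candidates are root-5 (2.236, off by 0.006) and silver ratio (2.414, off by 0.184).

root-5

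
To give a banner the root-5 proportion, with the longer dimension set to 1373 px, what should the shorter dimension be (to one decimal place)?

root-5 ≈ 2.23607.
Shorter side = 1373 ÷ 2.23607 ≈ 614.024 → 614.0 px.

614.0 px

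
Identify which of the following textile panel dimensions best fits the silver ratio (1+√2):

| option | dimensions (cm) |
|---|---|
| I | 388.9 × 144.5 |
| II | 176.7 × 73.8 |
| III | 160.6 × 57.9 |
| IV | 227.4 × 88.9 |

II

Ratios (long/short): I ≈ 2.691; II ≈ 2.394; III ≈ 2.774; IV ≈ 2.558.
silver ratio ≈ 2.414; option II is nearest (Δ 0.020).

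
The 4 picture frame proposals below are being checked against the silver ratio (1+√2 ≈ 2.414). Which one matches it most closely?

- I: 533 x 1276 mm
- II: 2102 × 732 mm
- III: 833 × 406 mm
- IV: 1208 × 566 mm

Ratios (long/short): I ≈ 2.394; II ≈ 2.872; III ≈ 2.052; IV ≈ 2.134.
silver ratio ≈ 2.414; option I is nearest (Δ 0.020).

I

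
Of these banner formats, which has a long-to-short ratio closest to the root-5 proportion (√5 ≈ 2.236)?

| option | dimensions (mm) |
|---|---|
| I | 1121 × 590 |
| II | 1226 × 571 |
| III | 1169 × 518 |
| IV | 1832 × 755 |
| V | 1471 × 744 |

Ratios (long/short): I ≈ 1.900; II ≈ 2.147; III ≈ 2.257; IV ≈ 2.426; V ≈ 1.977.
root-5 ≈ 2.236; option III is nearest (Δ 0.021).

III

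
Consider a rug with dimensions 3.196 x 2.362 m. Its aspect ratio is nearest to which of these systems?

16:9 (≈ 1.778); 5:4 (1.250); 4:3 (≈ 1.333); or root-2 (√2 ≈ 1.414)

4:3

3.196/2.362 ≈ 1.353. Nearest candidates are 4:3 (1.333, off by 0.020) and root-2 (1.414, off by 0.061).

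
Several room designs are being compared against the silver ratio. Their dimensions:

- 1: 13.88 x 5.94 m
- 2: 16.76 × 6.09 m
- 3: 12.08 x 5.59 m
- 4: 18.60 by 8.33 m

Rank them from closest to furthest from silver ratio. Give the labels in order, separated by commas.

1, 4, 3, 2

Ratios: 1 = 13.88 / 5.94 ≈ 2.337; 2 = 16.76 / 6.09 ≈ 2.752; 3 = 12.08 / 5.59 ≈ 2.161; 4 = 18.60 / 8.33 ≈ 2.233.
|Δ from 2.414|: 1 0.077; 2 0.338; 3 0.253; 4 0.181.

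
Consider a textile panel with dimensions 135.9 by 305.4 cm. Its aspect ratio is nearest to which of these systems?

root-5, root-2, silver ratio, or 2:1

root-5

Ratio = 305.4 / 135.9 ≈ 2.247.
Distances: root-5 2.236 (Δ 0.011); root-2 1.414 (Δ 0.833); silver ratio 2.414 (Δ 0.167); 2:1 2.000 (Δ 0.247).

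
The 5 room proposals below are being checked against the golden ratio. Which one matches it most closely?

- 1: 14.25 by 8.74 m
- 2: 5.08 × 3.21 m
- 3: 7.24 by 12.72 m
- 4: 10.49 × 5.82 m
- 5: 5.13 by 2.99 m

1

Ratios (long/short): 1 ≈ 1.630; 2 ≈ 1.583; 3 ≈ 1.757; 4 ≈ 1.802; 5 ≈ 1.716.
golden ratio ≈ 1.618; option 1 is nearest (Δ 0.012).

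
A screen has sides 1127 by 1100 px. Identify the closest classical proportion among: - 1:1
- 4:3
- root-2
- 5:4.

1127/1100 ≈ 1.025. Nearest candidates are 1:1 (1.000, off by 0.025) and 5:4 (1.250, off by 0.225).

1:1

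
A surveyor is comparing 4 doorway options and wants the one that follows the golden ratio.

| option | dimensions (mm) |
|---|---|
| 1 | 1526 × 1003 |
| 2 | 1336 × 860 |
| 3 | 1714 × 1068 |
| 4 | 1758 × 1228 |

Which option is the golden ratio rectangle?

3

Target golden ratio ≈ 1.618.
1: 1.521 (Δ0.097)  2: 1.553 (Δ0.065)  3: 1.605 (Δ0.013)  4: 1.432 (Δ0.186)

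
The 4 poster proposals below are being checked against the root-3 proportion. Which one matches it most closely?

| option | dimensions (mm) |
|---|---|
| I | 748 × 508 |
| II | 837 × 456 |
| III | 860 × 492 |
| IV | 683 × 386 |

Ratios (long/short): I ≈ 1.472; II ≈ 1.836; III ≈ 1.748; IV ≈ 1.769.
root-3 ≈ 1.732; option III is nearest (Δ 0.016).

III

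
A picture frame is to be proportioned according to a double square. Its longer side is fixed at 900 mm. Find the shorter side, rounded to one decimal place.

2:1 = 2.00000.
Shorter side = 900 ÷ 2.00000 ≈ 450.000 → 450.0 mm.

450.0 mm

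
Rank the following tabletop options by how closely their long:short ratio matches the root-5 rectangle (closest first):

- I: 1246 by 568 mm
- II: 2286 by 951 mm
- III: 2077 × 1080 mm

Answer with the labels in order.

Ratios: I = 1246 / 568 ≈ 2.194; II = 2286 / 951 ≈ 2.404; III = 2077 / 1080 ≈ 1.923.
|Δ from 2.236|: I 0.042; II 0.168; III 0.313.

I, II, III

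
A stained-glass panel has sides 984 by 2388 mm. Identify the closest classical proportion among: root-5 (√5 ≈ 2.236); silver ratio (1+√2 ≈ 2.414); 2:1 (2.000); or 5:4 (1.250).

silver ratio

Ratio = 2388 / 984 ≈ 2.427.
Distances: root-5 2.236 (Δ 0.191); silver ratio 2.414 (Δ 0.013); 2:1 2.000 (Δ 0.427); 5:4 1.250 (Δ 1.177).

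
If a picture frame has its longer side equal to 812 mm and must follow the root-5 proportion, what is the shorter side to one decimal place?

363.1 mm

root-5 ≈ 2.23607.
Shorter side = 812 ÷ 2.23607 ≈ 363.137 → 363.1 mm.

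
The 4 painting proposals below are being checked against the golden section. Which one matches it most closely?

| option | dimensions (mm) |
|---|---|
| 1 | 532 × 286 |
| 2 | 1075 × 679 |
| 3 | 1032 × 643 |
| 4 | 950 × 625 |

3

Target golden ratio ≈ 1.618.
1: 1.860 (Δ0.242)  2: 1.583 (Δ0.035)  3: 1.605 (Δ0.013)  4: 1.520 (Δ0.098)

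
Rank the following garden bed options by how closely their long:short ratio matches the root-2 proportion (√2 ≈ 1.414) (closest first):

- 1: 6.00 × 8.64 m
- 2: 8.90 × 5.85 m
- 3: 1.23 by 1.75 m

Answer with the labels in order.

3, 1, 2

Ratios: 1 = 8.64 / 6.00 ≈ 1.440; 2 = 8.90 / 5.85 ≈ 1.521; 3 = 1.75 / 1.23 ≈ 1.423.
|Δ from 1.414|: 1 0.026; 2 0.107; 3 0.009.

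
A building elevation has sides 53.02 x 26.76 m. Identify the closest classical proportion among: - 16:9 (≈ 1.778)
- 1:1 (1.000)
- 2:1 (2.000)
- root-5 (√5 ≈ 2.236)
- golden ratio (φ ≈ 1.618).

53.02/26.76 ≈ 1.981. Nearest candidates are 2:1 (2.000, off by 0.019) and 16:9 (1.778, off by 0.203).

2:1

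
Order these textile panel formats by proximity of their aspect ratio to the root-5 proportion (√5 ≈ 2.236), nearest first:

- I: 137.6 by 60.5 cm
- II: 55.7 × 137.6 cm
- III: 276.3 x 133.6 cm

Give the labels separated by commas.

I, III, II

I: 137.6/60.5 ≈ 2.274 → |2.274 − 2.236| = 0.038
II: 137.6/55.7 ≈ 2.470 → |2.470 − 2.236| = 0.234
III: 276.3/133.6 ≈ 2.068 → |2.068 − 2.236| = 0.168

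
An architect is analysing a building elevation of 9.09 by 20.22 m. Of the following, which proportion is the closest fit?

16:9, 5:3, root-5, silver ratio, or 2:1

20.22/9.09 ≈ 2.224. Nearest candidates are root-5 (2.236, off by 0.012) and silver ratio (2.414, off by 0.190).

root-5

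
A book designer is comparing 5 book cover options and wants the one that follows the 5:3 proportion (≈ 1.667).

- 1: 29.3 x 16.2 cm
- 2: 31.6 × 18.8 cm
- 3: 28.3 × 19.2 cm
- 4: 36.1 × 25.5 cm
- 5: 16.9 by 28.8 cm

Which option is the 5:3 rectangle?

Ratios (long/short): 1 ≈ 1.809; 2 ≈ 1.681; 3 ≈ 1.474; 4 ≈ 1.416; 5 ≈ 1.704.
5:3 ≈ 1.667; option 2 is nearest (Δ 0.014).

2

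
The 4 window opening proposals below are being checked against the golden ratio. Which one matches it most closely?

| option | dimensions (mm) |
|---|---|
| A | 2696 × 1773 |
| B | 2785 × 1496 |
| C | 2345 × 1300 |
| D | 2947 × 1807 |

D

Target golden ratio ≈ 1.618.
A: 1.521 (Δ0.097)  B: 1.862 (Δ0.244)  C: 1.804 (Δ0.186)  D: 1.631 (Δ0.013)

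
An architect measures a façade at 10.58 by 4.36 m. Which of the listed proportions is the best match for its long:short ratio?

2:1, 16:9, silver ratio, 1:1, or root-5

Ratio = 10.58 / 4.36 ≈ 2.427.
Distances: 2:1 2.000 (Δ 0.427); 16:9 1.778 (Δ 0.649); silver ratio 2.414 (Δ 0.013); 1:1 1.000 (Δ 1.427); root-5 2.236 (Δ 0.191).

silver ratio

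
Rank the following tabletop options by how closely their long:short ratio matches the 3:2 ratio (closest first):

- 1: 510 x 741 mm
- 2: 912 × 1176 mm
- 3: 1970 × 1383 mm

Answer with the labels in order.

Ratios: 1 = 741 / 510 ≈ 1.453; 2 = 1176 / 912 ≈ 1.289; 3 = 1970 / 1383 ≈ 1.424.
|Δ from 1.500|: 1 0.047; 2 0.211; 3 0.076.

1, 3, 2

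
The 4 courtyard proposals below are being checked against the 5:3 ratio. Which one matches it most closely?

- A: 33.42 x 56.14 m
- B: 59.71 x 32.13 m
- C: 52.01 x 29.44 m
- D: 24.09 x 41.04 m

Target 5:3 ≈ 1.667.
A: 1.680 (Δ0.013)  B: 1.858 (Δ0.191)  C: 1.767 (Δ0.100)  D: 1.704 (Δ0.037)

A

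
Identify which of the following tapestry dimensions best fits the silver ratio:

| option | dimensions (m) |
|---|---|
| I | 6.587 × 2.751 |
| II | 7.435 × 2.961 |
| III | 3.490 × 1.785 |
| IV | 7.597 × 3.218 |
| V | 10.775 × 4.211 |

I

Target silver ratio ≈ 2.414.
I: 2.394 (Δ0.020)  II: 2.511 (Δ0.097)  III: 1.955 (Δ0.459)  IV: 2.361 (Δ0.053)  V: 2.559 (Δ0.145)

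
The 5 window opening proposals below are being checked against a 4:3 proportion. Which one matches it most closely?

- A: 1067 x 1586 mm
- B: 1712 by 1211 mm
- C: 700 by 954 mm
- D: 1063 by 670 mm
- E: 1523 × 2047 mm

E

Ratios (long/short): A ≈ 1.486; B ≈ 1.414; C ≈ 1.363; D ≈ 1.587; E ≈ 1.344.
4:3 ≈ 1.333; option E is nearest (Δ 0.011).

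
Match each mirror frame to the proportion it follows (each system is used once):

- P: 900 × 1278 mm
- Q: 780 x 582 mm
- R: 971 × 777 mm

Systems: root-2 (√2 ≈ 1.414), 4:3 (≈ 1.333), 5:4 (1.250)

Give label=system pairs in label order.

Ratios: P ≈ 1.420; Q ≈ 1.340; R ≈ 1.250.
Targets: root-2 ≈ 1.414; 4:3 ≈ 1.333; 5:4 ≈ 1.250.

P=root-2, Q=4:3, R=5:4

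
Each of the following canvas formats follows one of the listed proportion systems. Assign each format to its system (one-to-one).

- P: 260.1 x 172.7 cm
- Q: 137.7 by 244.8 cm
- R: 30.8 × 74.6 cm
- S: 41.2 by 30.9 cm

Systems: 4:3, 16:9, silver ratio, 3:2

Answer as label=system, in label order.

P = 260.1/172.7 ≈ 1.506 → 3:2 (1.500)
Q = 244.8/137.7 ≈ 1.778 → 16:9 (1.778)
R = 74.6/30.8 ≈ 2.422 → silver ratio (2.414)
S = 41.2/30.9 ≈ 1.333 → 4:3 (1.333)

P=3:2, Q=16:9, R=silver ratio, S=4:3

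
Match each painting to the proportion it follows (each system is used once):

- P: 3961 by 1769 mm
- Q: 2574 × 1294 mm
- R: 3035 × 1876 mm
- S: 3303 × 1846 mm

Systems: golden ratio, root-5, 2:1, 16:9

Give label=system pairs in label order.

Ratios: P ≈ 2.239; Q ≈ 1.989; R ≈ 1.618; S ≈ 1.789.
Targets: golden ratio ≈ 1.618; root-5 ≈ 2.236; 2:1 ≈ 2.000; 16:9 ≈ 1.778.

P=root-5, Q=2:1, R=golden ratio, S=16:9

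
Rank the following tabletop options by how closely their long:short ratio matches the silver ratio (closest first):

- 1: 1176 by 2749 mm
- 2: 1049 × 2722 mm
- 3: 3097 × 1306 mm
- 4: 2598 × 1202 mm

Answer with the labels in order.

Ratios: 1 = 2749 / 1176 ≈ 2.338; 2 = 2722 / 1049 ≈ 2.595; 3 = 3097 / 1306 ≈ 2.371; 4 = 2598 / 1202 ≈ 2.161.
|Δ from 2.414|: 1 0.076; 2 0.181; 3 0.043; 4 0.253.

3, 1, 2, 4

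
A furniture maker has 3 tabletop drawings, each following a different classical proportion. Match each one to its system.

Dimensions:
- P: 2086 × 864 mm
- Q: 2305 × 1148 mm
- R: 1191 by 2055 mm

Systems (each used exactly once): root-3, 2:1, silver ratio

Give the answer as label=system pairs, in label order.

Ratios: P ≈ 2.414; Q ≈ 2.008; R ≈ 1.725.
Targets: root-3 ≈ 1.732; 2:1 ≈ 2.000; silver ratio ≈ 2.414.

P=silver ratio, Q=2:1, R=root-3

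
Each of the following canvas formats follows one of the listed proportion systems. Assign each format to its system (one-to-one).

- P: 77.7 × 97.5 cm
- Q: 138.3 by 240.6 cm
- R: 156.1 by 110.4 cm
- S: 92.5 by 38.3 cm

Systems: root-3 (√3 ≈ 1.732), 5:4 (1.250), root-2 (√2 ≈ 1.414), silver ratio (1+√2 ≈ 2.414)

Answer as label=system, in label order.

Ratios: P ≈ 1.255; Q ≈ 1.740; R ≈ 1.414; S ≈ 2.415.
Targets: root-3 ≈ 1.732; 5:4 ≈ 1.250; root-2 ≈ 1.414; silver ratio ≈ 2.414.

P=5:4, Q=root-3, R=root-2, S=silver ratio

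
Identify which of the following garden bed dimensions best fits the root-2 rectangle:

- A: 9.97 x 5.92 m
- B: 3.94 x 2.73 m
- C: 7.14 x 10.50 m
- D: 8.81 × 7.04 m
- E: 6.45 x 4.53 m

Ratios (long/short): A ≈ 1.684; B ≈ 1.443; C ≈ 1.471; D ≈ 1.251; E ≈ 1.424.
root-2 ≈ 1.414; option E is nearest (Δ 0.010).

E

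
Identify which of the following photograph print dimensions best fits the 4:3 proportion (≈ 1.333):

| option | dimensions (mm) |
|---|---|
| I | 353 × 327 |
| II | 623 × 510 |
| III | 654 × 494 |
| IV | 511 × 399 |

III

Ratios (long/short): I ≈ 1.080; II ≈ 1.222; III ≈ 1.324; IV ≈ 1.281.
4:3 ≈ 1.333; option III is nearest (Δ 0.009).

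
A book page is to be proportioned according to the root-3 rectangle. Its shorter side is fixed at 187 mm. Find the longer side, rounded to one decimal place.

323.9 mm

root-3 ≈ 1.73205.
Longer side = 187 × 1.73205 ≈ 323.893 → 323.9 mm.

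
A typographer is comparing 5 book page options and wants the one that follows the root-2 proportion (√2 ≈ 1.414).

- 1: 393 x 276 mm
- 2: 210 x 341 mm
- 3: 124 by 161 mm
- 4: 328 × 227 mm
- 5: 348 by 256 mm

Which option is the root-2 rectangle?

1

Target root-2 ≈ 1.414.
1: 1.424 (Δ0.010)  2: 1.624 (Δ0.210)  3: 1.298 (Δ0.116)  4: 1.445 (Δ0.031)  5: 1.359 (Δ0.055)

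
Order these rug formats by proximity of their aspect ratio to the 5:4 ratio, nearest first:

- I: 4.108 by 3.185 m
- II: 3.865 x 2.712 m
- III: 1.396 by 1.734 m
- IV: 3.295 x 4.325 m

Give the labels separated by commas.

III, I, IV, II

I: 4.108/3.185 ≈ 1.290 → |1.290 − 1.250| = 0.040
II: 3.865/2.712 ≈ 1.425 → |1.425 − 1.250| = 0.175
III: 1.734/1.396 ≈ 1.242 → |1.242 − 1.250| = 0.008
IV: 4.325/3.295 ≈ 1.313 → |1.313 − 1.250| = 0.063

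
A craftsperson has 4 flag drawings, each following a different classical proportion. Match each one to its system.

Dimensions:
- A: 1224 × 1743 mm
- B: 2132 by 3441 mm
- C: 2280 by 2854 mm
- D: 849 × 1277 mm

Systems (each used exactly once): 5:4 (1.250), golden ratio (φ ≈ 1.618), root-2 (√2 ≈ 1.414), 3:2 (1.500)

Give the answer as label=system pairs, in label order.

A=root-2, B=golden ratio, C=5:4, D=3:2

Ratios: A ≈ 1.424; B ≈ 1.614; C ≈ 1.252; D ≈ 1.504.
Targets: 5:4 ≈ 1.250; golden ratio ≈ 1.618; root-2 ≈ 1.414; 3:2 ≈ 1.500.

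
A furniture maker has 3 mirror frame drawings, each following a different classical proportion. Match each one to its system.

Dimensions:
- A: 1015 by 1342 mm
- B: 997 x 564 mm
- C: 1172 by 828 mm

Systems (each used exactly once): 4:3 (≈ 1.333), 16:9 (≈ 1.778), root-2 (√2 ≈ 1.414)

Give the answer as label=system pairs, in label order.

A=4:3, B=16:9, C=root-2

A = 1342/1015 ≈ 1.322 → 4:3 (1.333)
B = 997/564 ≈ 1.768 → 16:9 (1.778)
C = 1172/828 ≈ 1.415 → root-2 (1.414)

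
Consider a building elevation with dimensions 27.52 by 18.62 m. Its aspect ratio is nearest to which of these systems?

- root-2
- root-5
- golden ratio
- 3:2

Ratio = 27.52 / 18.62 ≈ 1.478.
Distances: root-2 1.414 (Δ 0.064); root-5 2.236 (Δ 0.758); golden ratio 1.618 (Δ 0.140); 3:2 1.500 (Δ 0.022).

3:2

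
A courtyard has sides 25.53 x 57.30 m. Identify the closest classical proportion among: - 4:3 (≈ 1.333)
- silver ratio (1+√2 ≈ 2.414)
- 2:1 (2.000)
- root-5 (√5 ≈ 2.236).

root-5

Ratio = 57.30 / 25.53 ≈ 2.244.
Distances: 4:3 1.333 (Δ 0.911); silver ratio 2.414 (Δ 0.170); 2:1 2.000 (Δ 0.244); root-5 2.236 (Δ 0.008).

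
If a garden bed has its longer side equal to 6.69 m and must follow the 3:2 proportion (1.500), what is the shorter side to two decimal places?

4.46 m

3:2 = 1.50000.
Shorter side = 6.69 ÷ 1.50000 ≈ 4.4600 → 4.46 m.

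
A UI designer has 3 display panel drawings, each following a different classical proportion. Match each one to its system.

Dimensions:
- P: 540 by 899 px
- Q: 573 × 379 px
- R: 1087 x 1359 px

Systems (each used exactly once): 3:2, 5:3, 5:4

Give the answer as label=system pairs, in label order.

Ratios: P ≈ 1.665; Q ≈ 1.512; R ≈ 1.250.
Targets: 3:2 ≈ 1.500; 5:3 ≈ 1.667; 5:4 ≈ 1.250.

P=5:3, Q=3:2, R=5:4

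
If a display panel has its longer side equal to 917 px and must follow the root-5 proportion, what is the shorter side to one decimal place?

root-5 ≈ 2.23607.
Shorter side = 917 ÷ 2.23607 ≈ 410.094 → 410.1 px.

410.1 px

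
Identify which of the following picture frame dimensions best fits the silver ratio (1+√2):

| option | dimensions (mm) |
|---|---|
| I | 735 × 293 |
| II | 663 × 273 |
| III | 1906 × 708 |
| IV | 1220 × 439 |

II

Ratios (long/short): I ≈ 2.509; II ≈ 2.429; III ≈ 2.692; IV ≈ 2.779.
silver ratio ≈ 2.414; option II is nearest (Δ 0.015).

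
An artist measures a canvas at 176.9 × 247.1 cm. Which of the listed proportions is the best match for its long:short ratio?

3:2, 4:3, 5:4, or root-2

root-2

Ratio = 247.1 / 176.9 ≈ 1.397.
Distances: 3:2 1.500 (Δ 0.103); 4:3 1.333 (Δ 0.064); 5:4 1.250 (Δ 0.147); root-2 1.414 (Δ 0.017).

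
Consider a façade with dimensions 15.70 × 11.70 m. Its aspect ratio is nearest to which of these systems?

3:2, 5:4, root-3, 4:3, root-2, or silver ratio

4:3

Ratio = 15.70 / 11.70 ≈ 1.342.
Distances: 3:2 1.500 (Δ 0.158); 5:4 1.250 (Δ 0.092); root-3 1.732 (Δ 0.390); 4:3 1.333 (Δ 0.009); root-2 1.414 (Δ 0.072); silver ratio 2.414 (Δ 1.072).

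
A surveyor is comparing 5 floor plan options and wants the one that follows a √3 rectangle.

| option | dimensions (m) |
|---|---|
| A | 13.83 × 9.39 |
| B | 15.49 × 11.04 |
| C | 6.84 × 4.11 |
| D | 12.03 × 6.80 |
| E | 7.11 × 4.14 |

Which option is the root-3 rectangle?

E

Ratios (long/short): A ≈ 1.473; B ≈ 1.403; C ≈ 1.664; D ≈ 1.769; E ≈ 1.717.
root-3 ≈ 1.732; option E is nearest (Δ 0.015).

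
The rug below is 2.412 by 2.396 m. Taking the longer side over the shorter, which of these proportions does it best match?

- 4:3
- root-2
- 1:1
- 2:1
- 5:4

Ratio = 2.412 / 2.396 ≈ 1.007.
Distances: 4:3 1.333 (Δ 0.326); root-2 1.414 (Δ 0.407); 1:1 1.000 (Δ 0.007); 2:1 2.000 (Δ 0.993); 5:4 1.250 (Δ 0.243).

1:1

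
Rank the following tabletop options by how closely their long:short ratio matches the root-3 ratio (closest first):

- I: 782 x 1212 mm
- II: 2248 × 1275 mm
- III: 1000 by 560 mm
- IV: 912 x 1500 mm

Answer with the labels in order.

Ratios: I = 1212 / 782 ≈ 1.550; II = 2248 / 1275 ≈ 1.763; III = 1000 / 560 ≈ 1.786; IV = 1500 / 912 ≈ 1.645.
|Δ from 1.732|: I 0.182; II 0.031; III 0.054; IV 0.087.

II, III, IV, I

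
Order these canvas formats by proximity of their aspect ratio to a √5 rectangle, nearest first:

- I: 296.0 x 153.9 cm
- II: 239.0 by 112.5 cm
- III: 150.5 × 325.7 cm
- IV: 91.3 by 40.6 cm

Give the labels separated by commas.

IV, III, II, I

Ratios: I = 296.0 / 153.9 ≈ 1.923; II = 239.0 / 112.5 ≈ 2.124; III = 325.7 / 150.5 ≈ 2.164; IV = 91.3 / 40.6 ≈ 2.249.
|Δ from 2.236|: I 0.313; II 0.112; III 0.072; IV 0.013.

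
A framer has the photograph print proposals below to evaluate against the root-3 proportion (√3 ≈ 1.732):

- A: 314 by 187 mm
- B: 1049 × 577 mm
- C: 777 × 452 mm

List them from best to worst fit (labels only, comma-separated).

C, A, B

A: 314/187 ≈ 1.679 → |1.679 − 1.732| = 0.053
B: 1049/577 ≈ 1.818 → |1.818 − 1.732| = 0.086
C: 777/452 ≈ 1.719 → |1.719 − 1.732| = 0.013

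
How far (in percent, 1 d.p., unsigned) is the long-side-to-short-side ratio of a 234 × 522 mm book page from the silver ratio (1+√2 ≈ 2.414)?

7.6%

Ratio = 522 / 234 ≈ 2.2308.
Ideal silver ratio ≈ 2.4142. |2.2308 − 2.4142| / 2.4142 ≈ 7.60% → 7.6%.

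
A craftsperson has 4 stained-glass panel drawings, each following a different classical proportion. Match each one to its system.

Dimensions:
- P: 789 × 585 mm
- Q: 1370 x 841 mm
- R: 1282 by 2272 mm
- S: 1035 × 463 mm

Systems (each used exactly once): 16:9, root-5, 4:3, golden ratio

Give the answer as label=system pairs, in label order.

P=4:3, Q=golden ratio, R=16:9, S=root-5

P = 789/585 ≈ 1.349 → 4:3 (1.333)
Q = 1370/841 ≈ 1.629 → golden ratio (1.618)
R = 2272/1282 ≈ 1.772 → 16:9 (1.778)
S = 1035/463 ≈ 2.235 → root-5 (2.236)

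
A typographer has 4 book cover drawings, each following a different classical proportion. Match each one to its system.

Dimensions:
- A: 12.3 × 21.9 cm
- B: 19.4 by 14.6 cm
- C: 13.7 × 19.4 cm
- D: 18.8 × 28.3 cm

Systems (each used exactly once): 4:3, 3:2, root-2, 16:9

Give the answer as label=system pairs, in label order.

Ratios: A ≈ 1.780; B ≈ 1.329; C ≈ 1.416; D ≈ 1.505.
Targets: 4:3 ≈ 1.333; 3:2 ≈ 1.500; root-2 ≈ 1.414; 16:9 ≈ 1.778.

A=16:9, B=4:3, C=root-2, D=3:2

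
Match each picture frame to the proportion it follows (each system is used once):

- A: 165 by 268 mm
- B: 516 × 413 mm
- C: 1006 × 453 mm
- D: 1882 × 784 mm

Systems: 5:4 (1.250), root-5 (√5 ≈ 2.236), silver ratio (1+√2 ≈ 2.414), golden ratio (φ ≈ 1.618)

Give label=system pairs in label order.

A=golden ratio, B=5:4, C=root-5, D=silver ratio

A = 268/165 ≈ 1.624 → golden ratio (1.618)
B = 516/413 ≈ 1.249 → 5:4 (1.250)
C = 1006/453 ≈ 2.221 → root-5 (2.236)
D = 1882/784 ≈ 2.401 → silver ratio (2.414)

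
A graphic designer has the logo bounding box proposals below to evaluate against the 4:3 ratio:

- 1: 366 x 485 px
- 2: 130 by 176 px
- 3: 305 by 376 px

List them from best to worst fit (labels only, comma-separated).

1: 485/366 ≈ 1.325 → |1.325 − 1.333| = 0.008
2: 176/130 ≈ 1.354 → |1.354 − 1.333| = 0.021
3: 376/305 ≈ 1.233 → |1.233 − 1.333| = 0.100

1, 2, 3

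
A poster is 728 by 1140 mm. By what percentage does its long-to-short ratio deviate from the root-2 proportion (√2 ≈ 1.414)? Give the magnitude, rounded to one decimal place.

Ratio = 1140 / 728 ≈ 1.5659.
Ideal root-2 ≈ 1.4142. |1.5659 − 1.4142| / 1.4142 ≈ 10.73% → 10.7%.

10.7%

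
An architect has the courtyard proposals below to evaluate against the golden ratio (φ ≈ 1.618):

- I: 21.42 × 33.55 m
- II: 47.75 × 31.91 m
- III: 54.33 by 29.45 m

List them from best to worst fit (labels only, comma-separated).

I: 33.55/21.42 ≈ 1.566 → |1.566 − 1.618| = 0.052
II: 47.75/31.91 ≈ 1.496 → |1.496 − 1.618| = 0.122
III: 54.33/29.45 ≈ 1.845 → |1.845 − 1.618| = 0.227

I, II, III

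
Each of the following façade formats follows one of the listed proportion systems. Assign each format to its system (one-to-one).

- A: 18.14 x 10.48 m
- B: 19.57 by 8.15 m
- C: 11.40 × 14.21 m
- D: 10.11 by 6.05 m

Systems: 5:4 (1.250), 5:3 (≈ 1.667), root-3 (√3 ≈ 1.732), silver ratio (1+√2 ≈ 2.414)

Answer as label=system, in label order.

A = 18.14/10.48 ≈ 1.731 → root-3 (1.732)
B = 19.57/8.15 ≈ 2.401 → silver ratio (2.414)
C = 14.21/11.40 ≈ 1.246 → 5:4 (1.250)
D = 10.11/6.05 ≈ 1.671 → 5:3 (1.667)

A=root-3, B=silver ratio, C=5:4, D=5:3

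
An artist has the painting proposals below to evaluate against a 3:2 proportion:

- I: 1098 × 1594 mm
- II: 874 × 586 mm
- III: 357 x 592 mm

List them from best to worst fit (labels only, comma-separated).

I: 1594/1098 ≈ 1.452 → |1.452 − 1.500| = 0.048
II: 874/586 ≈ 1.491 → |1.491 − 1.500| = 0.009
III: 592/357 ≈ 1.658 → |1.658 − 1.500| = 0.158

II, I, III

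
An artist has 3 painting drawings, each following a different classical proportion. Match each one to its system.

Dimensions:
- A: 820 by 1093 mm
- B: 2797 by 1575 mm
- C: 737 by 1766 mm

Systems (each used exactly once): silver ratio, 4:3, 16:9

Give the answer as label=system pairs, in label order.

Ratios: A ≈ 1.333; B ≈ 1.776; C ≈ 2.396.
Targets: silver ratio ≈ 2.414; 4:3 ≈ 1.333; 16:9 ≈ 1.778.

A=4:3, B=16:9, C=silver ratio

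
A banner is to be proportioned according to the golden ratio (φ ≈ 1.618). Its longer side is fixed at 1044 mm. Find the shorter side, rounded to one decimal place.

golden ratio ≈ 1.61803.
Shorter side = 1044 ÷ 1.61803 ≈ 645.229 → 645.2 mm.

645.2 mm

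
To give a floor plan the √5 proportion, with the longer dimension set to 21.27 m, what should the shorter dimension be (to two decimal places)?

9.51 m

root-5 ≈ 2.23607.
Shorter side = 21.27 ÷ 2.23607 ≈ 9.5122 → 9.51 m.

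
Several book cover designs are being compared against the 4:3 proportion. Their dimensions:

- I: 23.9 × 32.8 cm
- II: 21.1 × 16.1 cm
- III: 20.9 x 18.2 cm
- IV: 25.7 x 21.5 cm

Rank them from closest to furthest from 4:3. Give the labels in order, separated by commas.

I: 32.8/23.9 ≈ 1.372 → |1.372 − 1.333| = 0.039
II: 21.1/16.1 ≈ 1.311 → |1.311 − 1.333| = 0.022
III: 20.9/18.2 ≈ 1.148 → |1.148 − 1.333| = 0.185
IV: 25.7/21.5 ≈ 1.195 → |1.195 − 1.333| = 0.138

II, I, IV, III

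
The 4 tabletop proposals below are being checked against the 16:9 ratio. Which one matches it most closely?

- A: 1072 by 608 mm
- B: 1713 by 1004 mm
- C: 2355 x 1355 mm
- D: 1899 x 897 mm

A

Target 16:9 ≈ 1.778.
A: 1.763 (Δ0.015)  B: 1.706 (Δ0.072)  C: 1.738 (Δ0.040)  D: 2.117 (Δ0.339)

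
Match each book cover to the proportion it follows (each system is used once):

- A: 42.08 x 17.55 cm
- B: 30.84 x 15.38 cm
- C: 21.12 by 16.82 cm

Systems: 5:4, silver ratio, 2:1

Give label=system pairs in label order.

Ratios: A ≈ 2.398; B ≈ 2.005; C ≈ 1.256.
Targets: 5:4 ≈ 1.250; silver ratio ≈ 2.414; 2:1 ≈ 2.000.

A=silver ratio, B=2:1, C=5:4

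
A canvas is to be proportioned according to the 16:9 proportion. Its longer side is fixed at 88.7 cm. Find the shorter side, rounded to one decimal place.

49.9 cm

16:9 ≈ 1.77778.
Shorter side = 88.7 ÷ 1.77778 ≈ 49.894 → 49.9 cm.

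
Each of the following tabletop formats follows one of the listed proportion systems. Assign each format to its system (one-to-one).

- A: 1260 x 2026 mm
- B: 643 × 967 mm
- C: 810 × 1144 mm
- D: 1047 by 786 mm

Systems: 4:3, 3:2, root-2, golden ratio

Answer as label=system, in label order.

Ratios: A ≈ 1.608; B ≈ 1.504; C ≈ 1.412; D ≈ 1.332.
Targets: 4:3 ≈ 1.333; 3:2 ≈ 1.500; root-2 ≈ 1.414; golden ratio ≈ 1.618.

A=golden ratio, B=3:2, C=root-2, D=4:3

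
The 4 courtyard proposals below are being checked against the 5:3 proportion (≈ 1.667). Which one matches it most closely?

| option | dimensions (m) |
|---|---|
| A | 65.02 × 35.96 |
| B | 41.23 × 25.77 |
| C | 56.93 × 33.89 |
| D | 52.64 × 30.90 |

Target 5:3 ≈ 1.667.
A: 1.808 (Δ0.141)  B: 1.600 (Δ0.067)  C: 1.680 (Δ0.013)  D: 1.704 (Δ0.037)

C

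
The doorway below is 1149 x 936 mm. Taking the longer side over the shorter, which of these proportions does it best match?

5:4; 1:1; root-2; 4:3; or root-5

Ratio = 1149 / 936 ≈ 1.228.
Distances: 5:4 1.250 (Δ 0.022); 1:1 1.000 (Δ 0.228); root-2 1.414 (Δ 0.186); 4:3 1.333 (Δ 0.105); root-5 2.236 (Δ 1.008).

5:4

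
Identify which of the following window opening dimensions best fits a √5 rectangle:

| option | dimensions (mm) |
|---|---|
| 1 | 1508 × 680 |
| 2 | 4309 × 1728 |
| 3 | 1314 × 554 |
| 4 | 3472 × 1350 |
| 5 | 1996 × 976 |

1

Ratios (long/short): 1 ≈ 2.218; 2 ≈ 2.494; 3 ≈ 2.372; 4 ≈ 2.572; 5 ≈ 2.045.
root-5 ≈ 2.236; option 1 is nearest (Δ 0.018).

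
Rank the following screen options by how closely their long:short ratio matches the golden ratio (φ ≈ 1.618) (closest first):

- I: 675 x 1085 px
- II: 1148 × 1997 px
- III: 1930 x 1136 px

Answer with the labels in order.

I: 1085/675 ≈ 1.607 → |1.607 − 1.618| = 0.011
II: 1997/1148 ≈ 1.740 → |1.740 − 1.618| = 0.122
III: 1930/1136 ≈ 1.699 → |1.699 − 1.618| = 0.081

I, III, II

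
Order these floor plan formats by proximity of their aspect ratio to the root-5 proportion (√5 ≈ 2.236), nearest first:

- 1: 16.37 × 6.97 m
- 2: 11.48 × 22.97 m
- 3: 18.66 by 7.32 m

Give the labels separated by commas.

1, 2, 3

1: 16.37/6.97 ≈ 2.349 → |2.349 − 2.236| = 0.113
2: 22.97/11.48 ≈ 2.001 → |2.001 − 2.236| = 0.235
3: 18.66/7.32 ≈ 2.549 → |2.549 − 2.236| = 0.313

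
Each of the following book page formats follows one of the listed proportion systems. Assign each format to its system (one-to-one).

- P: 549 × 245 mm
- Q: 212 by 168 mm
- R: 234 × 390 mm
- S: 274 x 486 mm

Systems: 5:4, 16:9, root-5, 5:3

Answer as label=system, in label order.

P=root-5, Q=5:4, R=5:3, S=16:9

P = 549/245 ≈ 2.241 → root-5 (2.236)
Q = 212/168 ≈ 1.262 → 5:4 (1.250)
R = 390/234 ≈ 1.667 → 5:3 (1.667)
S = 486/274 ≈ 1.774 → 16:9 (1.778)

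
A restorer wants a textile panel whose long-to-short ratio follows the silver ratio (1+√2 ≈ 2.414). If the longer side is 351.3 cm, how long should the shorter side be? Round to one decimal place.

silver ratio ≈ 2.41421.
Shorter side = 351.3 ÷ 2.41421 ≈ 145.513 → 145.5 cm.

145.5 cm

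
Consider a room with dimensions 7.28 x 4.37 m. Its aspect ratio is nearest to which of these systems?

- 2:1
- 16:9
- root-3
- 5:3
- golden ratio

5:3

7.28/4.37 ≈ 1.666. Nearest candidates are 5:3 (1.667, off by 0.001) and golden ratio (1.618, off by 0.048).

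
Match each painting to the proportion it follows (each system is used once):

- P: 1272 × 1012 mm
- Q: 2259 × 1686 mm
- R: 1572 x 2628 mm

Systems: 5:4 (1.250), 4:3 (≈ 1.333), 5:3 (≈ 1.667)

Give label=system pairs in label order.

Ratios: P ≈ 1.257; Q ≈ 1.340; R ≈ 1.672.
Targets: 5:4 ≈ 1.250; 4:3 ≈ 1.333; 5:3 ≈ 1.667.

P=5:4, Q=4:3, R=5:3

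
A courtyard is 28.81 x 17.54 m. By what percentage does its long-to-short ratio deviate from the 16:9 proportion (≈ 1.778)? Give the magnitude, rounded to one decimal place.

7.6%

Ratio = 28.81 / 17.54 ≈ 1.6425.
Ideal 16:9 ≈ 1.7778. |1.6425 − 1.7778| / 1.7778 ≈ 7.61% → 7.6%.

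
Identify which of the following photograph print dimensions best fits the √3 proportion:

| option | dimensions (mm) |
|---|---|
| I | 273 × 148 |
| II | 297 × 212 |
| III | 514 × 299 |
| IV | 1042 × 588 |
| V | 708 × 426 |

III

Ratios (long/short): I ≈ 1.845; II ≈ 1.401; III ≈ 1.719; IV ≈ 1.772; V ≈ 1.662.
root-3 ≈ 1.732; option III is nearest (Δ 0.013).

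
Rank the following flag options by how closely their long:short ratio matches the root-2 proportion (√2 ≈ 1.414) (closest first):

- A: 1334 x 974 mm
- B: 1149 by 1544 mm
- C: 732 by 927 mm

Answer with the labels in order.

A, B, C

A: 1334/974 ≈ 1.370 → |1.370 − 1.414| = 0.044
B: 1544/1149 ≈ 1.344 → |1.344 − 1.414| = 0.070
C: 927/732 ≈ 1.266 → |1.266 − 1.414| = 0.148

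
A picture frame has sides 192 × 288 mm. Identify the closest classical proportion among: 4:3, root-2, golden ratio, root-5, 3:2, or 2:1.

288/192 ≈ 1.500. Nearest candidates are 3:2 (1.500, off by 0.000) and root-2 (1.414, off by 0.086).

3:2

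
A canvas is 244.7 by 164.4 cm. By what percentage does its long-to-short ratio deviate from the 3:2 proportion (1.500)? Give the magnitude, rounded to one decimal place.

Ratio = 244.7 / 164.4 ≈ 1.4884.
Ideal 3:2 = 1.5000. |1.4884 − 1.5000| / 1.5000 ≈ 0.77% → 0.8%.

0.8%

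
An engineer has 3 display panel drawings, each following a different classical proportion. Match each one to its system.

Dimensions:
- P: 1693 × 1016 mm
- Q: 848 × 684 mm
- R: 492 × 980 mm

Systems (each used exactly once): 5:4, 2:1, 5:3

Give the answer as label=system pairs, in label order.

P = 1693/1016 ≈ 1.666 → 5:3 (1.667)
Q = 848/684 ≈ 1.240 → 5:4 (1.250)
R = 980/492 ≈ 1.992 → 2:1 (2.000)

P=5:3, Q=5:4, R=2:1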